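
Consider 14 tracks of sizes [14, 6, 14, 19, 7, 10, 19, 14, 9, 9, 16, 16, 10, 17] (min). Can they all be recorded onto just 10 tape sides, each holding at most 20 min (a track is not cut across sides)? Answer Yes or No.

No

Total = 180 min; ⌈180/20⌉ = 9.
The bound of 9 does not rule out 10, but exhaustive search shows no assignment into 10 tape sides of capacity 20 min exists — the minimum is 11.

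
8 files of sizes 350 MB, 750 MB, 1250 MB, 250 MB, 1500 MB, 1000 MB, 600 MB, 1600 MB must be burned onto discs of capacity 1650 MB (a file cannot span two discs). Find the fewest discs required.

Total = 1600 + 1500 + 1250 + 1000 + 750 + 600 + 350 + 250 = 7300 MB.
Lower bound: ⌈7300/1650⌉ = 5 discs.
A packing using 5 discs:
  disc 1: 1600 = 1600
  disc 2: 1500 = 1500
  disc 3: 1250 + 350 = 1600
  disc 4: 1000 + 600 = 1600
  disc 5: 750 + 250 = 1000
This matches the lower bound, so 5 is optimal.

5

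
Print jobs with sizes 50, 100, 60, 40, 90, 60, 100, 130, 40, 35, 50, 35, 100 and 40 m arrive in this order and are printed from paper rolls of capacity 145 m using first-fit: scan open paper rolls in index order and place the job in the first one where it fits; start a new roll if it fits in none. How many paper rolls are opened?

  50 → roll 1 (new)  [load 50/145]
  100 → roll 2 (new)  [load 100/145]
  60 → roll 1  [load 110/145]
  40 → roll 2  [load 140/145]
  90 → roll 3 (new)  [load 90/145]
  60 → roll 4 (new)  [load 60/145]
  100 → roll 5 (new)  [load 100/145]
  130 → roll 6 (new)  [load 130/145]
  40 → roll 3  [load 130/145]
  35 → roll 1  [load 145/145]
  50 → roll 4  [load 110/145]
  35 → roll 4  [load 145/145]
  100 → roll 7 (new)  [load 100/145]
  40 → roll 5  [load 140/145]
7 paper rolls opened.

7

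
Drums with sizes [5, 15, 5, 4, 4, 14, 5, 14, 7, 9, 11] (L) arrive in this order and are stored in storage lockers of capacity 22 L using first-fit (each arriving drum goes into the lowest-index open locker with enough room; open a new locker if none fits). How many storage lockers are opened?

  5 → locker 1 (new)  [load 5/22]
  15 → locker 1  [load 20/22]
  5 → locker 2 (new)  [load 5/22]
  4 → locker 2  [load 9/22]
  4 → locker 2  [load 13/22]
  14 → locker 3 (new)  [load 14/22]
  5 → locker 2  [load 18/22]
  14 → locker 4 (new)  [load 14/22]
  7 → locker 3  [load 21/22]
  9 → locker 5 (new)  [load 9/22]
  11 → locker 5  [load 20/22]
5 storage lockers opened.

5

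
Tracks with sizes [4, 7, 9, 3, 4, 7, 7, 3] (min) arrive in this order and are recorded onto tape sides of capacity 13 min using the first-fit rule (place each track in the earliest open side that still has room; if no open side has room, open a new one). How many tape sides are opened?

4

  4 → side 1 (new)  [load 4/13]
  7 → side 1  [load 11/13]
  9 → side 2 (new)  [load 9/13]
  3 → side 2  [load 12/13]
  4 → side 3 (new)  [load 4/13]
  7 → side 3  [load 11/13]
  7 → side 4 (new)  [load 7/13]
  3 → side 4  [load 10/13]
4 tape sides opened.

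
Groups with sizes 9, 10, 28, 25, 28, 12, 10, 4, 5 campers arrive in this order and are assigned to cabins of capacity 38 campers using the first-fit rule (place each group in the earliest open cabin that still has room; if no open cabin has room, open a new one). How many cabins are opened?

4

  9 → cabin 1 (new)  [load 9/38]
  10 → cabin 1  [load 19/38]
  28 → cabin 2 (new)  [load 28/38]
  25 → cabin 3 (new)  [load 25/38]
  28 → cabin 4 (new)  [load 28/38]
  12 → cabin 1  [load 31/38]
  10 → cabin 2  [load 38/38]
  4 → cabin 1  [load 35/38]
  5 → cabin 3  [load 30/38]
4 cabins opened.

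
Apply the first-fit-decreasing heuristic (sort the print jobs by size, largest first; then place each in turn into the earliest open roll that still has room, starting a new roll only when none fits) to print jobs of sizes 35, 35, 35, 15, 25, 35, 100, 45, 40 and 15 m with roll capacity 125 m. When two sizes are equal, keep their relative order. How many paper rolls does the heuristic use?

4

Sorted descending: 100, 45, 40, 35, 35, 35, 35, 25, 15, 15.
  100 → roll 1 (new)  [load 100/125]
  45 → roll 2 (new)  [load 45/125]
  40 → roll 2  [load 85/125]
  35 → roll 2  [load 120/125]
  35 → roll 3 (new)  [load 35/125]
  35 → roll 3  [load 70/125]
  35 → roll 3  [load 105/125]
  25 → roll 1  [load 125/125]
  15 → roll 3  [load 120/125]
  15 → roll 4 (new)  [load 15/125]
4 paper rolls opened.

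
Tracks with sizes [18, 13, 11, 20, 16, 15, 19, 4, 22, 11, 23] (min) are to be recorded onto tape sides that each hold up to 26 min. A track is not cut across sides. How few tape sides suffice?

8

Total = 23 + 22 + 20 + 19 + 18 + 16 + 15 + 13 + 11 + 11 + 4 = 172 min.
Lower bound: ⌈172/26⌉ = 7 tape sides.
A packing using 8 tape sides:
  side 1: 23 = 23
  side 2: 22 + 4 = 26
  side 3: 20 = 20
  side 4: 19 = 19
  side 5: 18 = 18
  side 6: 16 = 16
  side 7: 15 + 11 = 26
  side 8: 13 + 11 = 24
No arrangement into 7 tape sides stays within capacity, so 8 is optimal.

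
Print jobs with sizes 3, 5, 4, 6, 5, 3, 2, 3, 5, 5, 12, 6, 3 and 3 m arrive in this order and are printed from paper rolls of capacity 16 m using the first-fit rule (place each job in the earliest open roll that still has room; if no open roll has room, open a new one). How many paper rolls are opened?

5

  3 → roll 1 (new)  [load 3/16]
  5 → roll 1  [load 8/16]
  4 → roll 1  [load 12/16]
  6 → roll 2 (new)  [load 6/16]
  5 → roll 2  [load 11/16]
  3 → roll 1  [load 15/16]
  2 → roll 2  [load 13/16]
  3 → roll 2  [load 16/16]
  5 → roll 3 (new)  [load 5/16]
  5 → roll 3  [load 10/16]
  12 → roll 4 (new)  [load 12/16]
  6 → roll 3  [load 16/16]
  3 → roll 4  [load 15/16]
  3 → roll 5 (new)  [load 3/16]
5 paper rolls opened.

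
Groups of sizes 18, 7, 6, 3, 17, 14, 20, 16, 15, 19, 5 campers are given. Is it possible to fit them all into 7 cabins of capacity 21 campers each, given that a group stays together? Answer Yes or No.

A valid assignment using 7 cabins:
  cabin 1: 20 = 20
  cabin 2: 19 = 19
  cabin 3: 18 + 3 = 21
  cabin 4: 17 = 17
  cabin 5: 16 + 5 = 21
  cabin 6: 15 + 6 = 21
  cabin 7: 14 + 7 = 21
Every load is within 21 campers, so 7 cabins suffice.

Yes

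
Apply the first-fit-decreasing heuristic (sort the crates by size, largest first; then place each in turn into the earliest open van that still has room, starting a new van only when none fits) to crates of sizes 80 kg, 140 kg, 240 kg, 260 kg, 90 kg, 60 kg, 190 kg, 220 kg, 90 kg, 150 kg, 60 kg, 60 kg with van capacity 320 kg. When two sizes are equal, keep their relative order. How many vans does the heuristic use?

Sorted descending: 260, 240, 220, 190, 150, 140, 90, 90, 80, 60, 60, 60.
  260 → van 1 (new)  [load 260/320]
  240 → van 2 (new)  [load 240/320]
  220 → van 3 (new)  [load 220/320]
  190 → van 4 (new)  [load 190/320]
  150 → van 5 (new)  [load 150/320]
  140 → van 5  [load 290/320]
  90 → van 3  [load 310/320]
  90 → van 4  [load 280/320]
  80 → van 2  [load 320/320]
  60 → van 1  [load 320/320]
  60 → van 6 (new)  [load 60/320]
  60 → van 6  [load 120/320]
6 vans opened.

6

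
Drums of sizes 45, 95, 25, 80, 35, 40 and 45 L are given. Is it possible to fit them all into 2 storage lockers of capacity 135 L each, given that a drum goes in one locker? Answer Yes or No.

No

Total = 365 L; ⌈365/135⌉ = 3.
At least 3 storage lockers are required, but only 2 are allowed.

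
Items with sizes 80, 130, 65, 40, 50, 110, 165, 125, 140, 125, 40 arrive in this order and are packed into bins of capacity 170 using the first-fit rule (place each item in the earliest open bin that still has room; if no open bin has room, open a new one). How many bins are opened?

  80 → bin 1 (new)  [load 80/170]
  130 → bin 2 (new)  [load 130/170]
  65 → bin 1  [load 145/170]
  40 → bin 2  [load 170/170]
  50 → bin 3 (new)  [load 50/170]
  110 → bin 3  [load 160/170]
  165 → bin 4 (new)  [load 165/170]
  125 → bin 5 (new)  [load 125/170]
  140 → bin 6 (new)  [load 140/170]
  125 → bin 7 (new)  [load 125/170]
  40 → bin 5  [load 165/170]
7 bins opened.

7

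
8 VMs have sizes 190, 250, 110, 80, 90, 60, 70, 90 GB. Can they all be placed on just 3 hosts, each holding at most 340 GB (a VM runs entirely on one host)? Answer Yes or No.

Yes

A valid assignment using 3 hosts:
  host 1: 250 + 90 = 340
  host 2: 190 + 110 = 300
  host 3: 90 + 80 + 70 + 60 = 300
Every load is within 340 GB, so 3 hosts suffice.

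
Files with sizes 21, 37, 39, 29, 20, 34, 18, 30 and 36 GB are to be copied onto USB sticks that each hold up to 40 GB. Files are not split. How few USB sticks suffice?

Total = 39 + 37 + 36 + 34 + 30 + 29 + 21 + 20 + 18 = 264 GB.
Lower bound: ⌈264/40⌉ = 7 USB sticks.
A packing using 8 USB sticks:
  USB stick 1: 39 = 39
  USB stick 2: 37 = 37
  USB stick 3: 36 = 36
  USB stick 4: 34 = 34
  USB stick 5: 30 = 30
  USB stick 6: 29 = 29
  USB stick 7: 21 + 18 = 39
  USB stick 8: 20 = 20
No arrangement into 7 USB sticks stays within capacity, so 8 is optimal.

8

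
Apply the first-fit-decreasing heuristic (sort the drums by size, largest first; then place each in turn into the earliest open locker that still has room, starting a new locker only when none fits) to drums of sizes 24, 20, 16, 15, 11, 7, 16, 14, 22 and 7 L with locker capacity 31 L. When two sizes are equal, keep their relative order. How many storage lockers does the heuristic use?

5

Sorted descending: 24, 22, 20, 16, 16, 15, 14, 11, 7, 7.
  24 → locker 1 (new)  [load 24/31]
  22 → locker 2 (new)  [load 22/31]
  20 → locker 3 (new)  [load 20/31]
  16 → locker 4 (new)  [load 16/31]
  16 → locker 5 (new)  [load 16/31]
  15 → locker 4  [load 31/31]
  14 → locker 5  [load 30/31]
  11 → locker 3  [load 31/31]
  7 → locker 1  [load 31/31]
  7 → locker 2  [load 29/31]
5 storage lockers opened.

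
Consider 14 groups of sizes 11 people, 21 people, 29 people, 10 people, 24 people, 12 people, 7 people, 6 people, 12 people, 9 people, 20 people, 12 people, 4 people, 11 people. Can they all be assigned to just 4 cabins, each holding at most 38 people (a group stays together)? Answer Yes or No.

Total = 188 people; ⌈188/38⌉ = 5.
At least 5 cabins are required, but only 4 are allowed.

No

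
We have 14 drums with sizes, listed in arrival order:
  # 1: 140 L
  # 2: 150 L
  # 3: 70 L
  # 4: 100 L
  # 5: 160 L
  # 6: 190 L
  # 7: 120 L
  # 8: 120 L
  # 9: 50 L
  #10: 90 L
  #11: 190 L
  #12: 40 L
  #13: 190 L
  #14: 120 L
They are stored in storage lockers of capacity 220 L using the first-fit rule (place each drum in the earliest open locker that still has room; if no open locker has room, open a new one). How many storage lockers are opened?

  140 → locker 1 (new)  [load 140/220]
  150 → locker 2 (new)  [load 150/220]
  70 → locker 1  [load 210/220]
  100 → locker 3 (new)  [load 100/220]
  160 → locker 4 (new)  [load 160/220]
  190 → locker 5 (new)  [load 190/220]
  120 → locker 3  [load 220/220]
  120 → locker 6 (new)  [load 120/220]
  50 → locker 2  [load 200/220]
  90 → locker 6  [load 210/220]
  190 → locker 7 (new)  [load 190/220]
  40 → locker 4  [load 200/220]
  190 → locker 8 (new)  [load 190/220]
  120 → locker 9 (new)  [load 120/220]
9 storage lockers opened.

9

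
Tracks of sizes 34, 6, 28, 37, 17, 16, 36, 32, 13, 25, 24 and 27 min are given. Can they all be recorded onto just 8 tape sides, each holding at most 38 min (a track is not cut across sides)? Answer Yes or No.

Total = 295 min; ⌈295/38⌉ = 8.
The bound of 8 does not rule out 8, but exhaustive search shows no assignment into 8 tape sides of capacity 38 min exists — the minimum is 9.

No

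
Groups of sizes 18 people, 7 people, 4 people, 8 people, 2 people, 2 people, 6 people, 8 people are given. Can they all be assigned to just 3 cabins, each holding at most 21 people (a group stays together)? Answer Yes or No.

A valid assignment using 3 cabins:
  cabin 1: 18 + 2 = 20
  cabin 2: 8 + 8 + 4 = 20
  cabin 3: 7 + 6 + 2 = 15
Every load is within 21 people, so 3 cabins suffice.

Yes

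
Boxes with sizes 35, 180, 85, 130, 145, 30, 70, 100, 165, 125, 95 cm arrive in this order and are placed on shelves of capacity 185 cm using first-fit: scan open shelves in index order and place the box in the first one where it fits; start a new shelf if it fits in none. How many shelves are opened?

  35 → shelf 1 (new)  [load 35/185]
  180 → shelf 2 (new)  [load 180/185]
  85 → shelf 1  [load 120/185]
  130 → shelf 3 (new)  [load 130/185]
  145 → shelf 4 (new)  [load 145/185]
  30 → shelf 1  [load 150/185]
  70 → shelf 5 (new)  [load 70/185]
  100 → shelf 5  [load 170/185]
  165 → shelf 6 (new)  [load 165/185]
  125 → shelf 7 (new)  [load 125/185]
  95 → shelf 8 (new)  [load 95/185]
8 shelves opened.

8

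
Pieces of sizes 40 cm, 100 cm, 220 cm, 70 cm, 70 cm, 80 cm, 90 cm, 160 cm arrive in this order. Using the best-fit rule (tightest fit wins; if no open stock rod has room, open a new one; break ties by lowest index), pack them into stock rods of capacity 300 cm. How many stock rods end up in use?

3

  40 → stock rod 1 (new)  [load 40/300]
  100 → stock rod 1  [load 140/300]
  220 → stock rod 2 (new)  [load 220/300]
  70 → stock rod 2  [load 290/300]
  70 → stock rod 1  [load 210/300]
  80 → stock rod 1  [load 290/300]
  90 → stock rod 3 (new)  [load 90/300]
  160 → stock rod 3  [load 250/300]
3 stock rods opened.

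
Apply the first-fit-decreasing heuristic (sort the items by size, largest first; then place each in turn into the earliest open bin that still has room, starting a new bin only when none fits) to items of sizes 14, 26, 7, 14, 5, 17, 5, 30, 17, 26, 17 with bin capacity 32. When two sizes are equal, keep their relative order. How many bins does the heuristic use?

6

Sorted descending: 30, 26, 26, 17, 17, 17, 14, 14, 7, 5, 5.
  30 → bin 1 (new)  [load 30/32]
  26 → bin 2 (new)  [load 26/32]
  26 → bin 3 (new)  [load 26/32]
  17 → bin 4 (new)  [load 17/32]
  17 → bin 5 (new)  [load 17/32]
  17 → bin 6 (new)  [load 17/32]
  14 → bin 4  [load 31/32]
  14 → bin 5  [load 31/32]
  7 → bin 6  [load 24/32]
  5 → bin 2  [load 31/32]
  5 → bin 3  [load 31/32]
6 bins opened.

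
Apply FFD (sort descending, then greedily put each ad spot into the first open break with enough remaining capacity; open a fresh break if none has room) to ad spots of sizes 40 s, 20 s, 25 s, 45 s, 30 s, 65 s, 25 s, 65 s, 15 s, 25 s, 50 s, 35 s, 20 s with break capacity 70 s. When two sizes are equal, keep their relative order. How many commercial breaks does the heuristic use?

7

Sorted descending: 65, 65, 50, 45, 40, 35, 30, 25, 25, 25, 20, 20, 15.
  65 → break 1 (new)  [load 65/70]
  65 → break 2 (new)  [load 65/70]
  50 → break 3 (new)  [load 50/70]
  45 → break 4 (new)  [load 45/70]
  40 → break 5 (new)  [load 40/70]
  35 → break 6 (new)  [load 35/70]
  30 → break 5  [load 70/70]
  25 → break 4  [load 70/70]
  25 → break 6  [load 60/70]
  25 → break 7 (new)  [load 25/70]
  20 → break 3  [load 70/70]
  20 → break 7  [load 45/70]
  15 → break 7  [load 60/70]
7 commercial breaks opened.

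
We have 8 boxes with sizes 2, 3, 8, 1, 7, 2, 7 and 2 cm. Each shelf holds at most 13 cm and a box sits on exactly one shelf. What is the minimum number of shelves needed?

3

Total = 8 + 7 + 7 + 3 + 2 + 2 + 2 + 1 = 32 cm.
Lower bound: ⌈32/13⌉ = 3 shelves.
A packing using 3 shelves:
  shelf 1: 8 + 3 + 2 = 13
  shelf 2: 7 + 2 + 2 + 1 = 12
  shelf 3: 7 = 7
This matches the lower bound, so 3 is optimal.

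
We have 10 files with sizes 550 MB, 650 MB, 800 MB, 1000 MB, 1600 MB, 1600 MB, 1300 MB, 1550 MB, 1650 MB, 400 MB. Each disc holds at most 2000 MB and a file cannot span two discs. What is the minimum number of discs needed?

7

Total = 1650 + 1600 + 1600 + 1550 + 1300 + 1000 + 800 + 650 + 550 + 400 = 11100 MB.
Lower bound: ⌈11100/2000⌉ = 6 discs.
A packing using 7 discs:
  disc 1: 1650 = 1650
  disc 2: 1600 + 400 = 2000
  disc 3: 1600 = 1600
  disc 4: 1550 = 1550
  disc 5: 1300 + 650 = 1950
  disc 6: 1000 + 800 = 1800
  disc 7: 550 = 550
No arrangement into 6 discs stays within capacity, so 7 is optimal.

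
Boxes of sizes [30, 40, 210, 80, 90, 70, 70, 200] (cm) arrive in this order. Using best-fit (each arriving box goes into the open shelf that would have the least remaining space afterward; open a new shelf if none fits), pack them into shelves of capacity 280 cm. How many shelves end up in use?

3

  30 → shelf 1 (new)  [load 30/280]
  40 → shelf 1  [load 70/280]
  210 → shelf 1  [load 280/280]
  80 → shelf 2 (new)  [load 80/280]
  90 → shelf 2  [load 170/280]
  70 → shelf 2  [load 240/280]
  70 → shelf 3 (new)  [load 70/280]
  200 → shelf 3  [load 270/280]
3 shelves opened.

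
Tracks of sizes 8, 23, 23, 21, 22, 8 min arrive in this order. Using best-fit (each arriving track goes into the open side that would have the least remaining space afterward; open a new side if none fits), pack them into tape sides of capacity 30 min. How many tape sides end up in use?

  8 → side 1 (new)  [load 8/30]
  23 → side 2 (new)  [load 23/30]
  23 → side 3 (new)  [load 23/30]
  21 → side 1  [load 29/30]
  22 → side 4 (new)  [load 22/30]
  8 → side 4  [load 30/30]
4 tape sides opened.

4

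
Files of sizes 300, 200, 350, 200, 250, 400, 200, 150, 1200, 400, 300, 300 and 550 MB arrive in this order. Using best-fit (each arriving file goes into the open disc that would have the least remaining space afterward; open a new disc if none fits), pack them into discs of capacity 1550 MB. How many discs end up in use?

4

  300 → disc 1 (new)  [load 300/1550]
  200 → disc 1  [load 500/1550]
  350 → disc 1  [load 850/1550]
  200 → disc 1  [load 1050/1550]
  250 → disc 1  [load 1300/1550]
  400 → disc 2 (new)  [load 400/1550]
  200 → disc 1  [load 1500/1550]
  150 → disc 2  [load 550/1550]
  1200 → disc 3 (new)  [load 1200/1550]
  400 → disc 2  [load 950/1550]
  300 → disc 3  [load 1500/1550]
  300 → disc 2  [load 1250/1550]
  550 → disc 4 (new)  [load 550/1550]
4 discs opened.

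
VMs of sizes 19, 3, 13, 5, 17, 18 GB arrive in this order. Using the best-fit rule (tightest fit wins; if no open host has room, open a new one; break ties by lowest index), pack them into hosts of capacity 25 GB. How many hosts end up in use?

4

  19 → host 1 (new)  [load 19/25]
  3 → host 1  [load 22/25]
  13 → host 2 (new)  [load 13/25]
  5 → host 2  [load 18/25]
  17 → host 3 (new)  [load 17/25]
  18 → host 4 (new)  [load 18/25]
4 hosts opened.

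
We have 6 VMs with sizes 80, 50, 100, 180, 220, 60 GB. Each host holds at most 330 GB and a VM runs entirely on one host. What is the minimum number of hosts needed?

3

Total = 220 + 180 + 100 + 80 + 60 + 50 = 690 GB.
Lower bound: ⌈690/330⌉ = 3 hosts.
A packing using 3 hosts:
  host 1: 220 + 100 = 320
  host 2: 180 + 80 + 60 = 320
  host 3: 50 = 50
This matches the lower bound, so 3 is optimal.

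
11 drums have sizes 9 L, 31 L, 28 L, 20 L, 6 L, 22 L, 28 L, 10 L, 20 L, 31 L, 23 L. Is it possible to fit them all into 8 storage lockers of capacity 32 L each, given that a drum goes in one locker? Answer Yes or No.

Yes

A valid assignment using 8 storage lockers:
  locker 1: 31 = 31
  locker 2: 31 = 31
  locker 3: 28 = 28
  locker 4: 28 = 28
  locker 5: 23 + 9 = 32
  locker 6: 22 + 10 = 32
  locker 7: 20 + 6 = 26
  locker 8: 20 = 20
Every load is within 32 L, so 8 storage lockers suffice.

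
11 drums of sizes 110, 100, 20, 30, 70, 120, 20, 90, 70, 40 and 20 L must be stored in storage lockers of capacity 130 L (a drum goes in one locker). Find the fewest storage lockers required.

Total = 120 + 110 + 100 + 90 + 70 + 70 + 40 + 30 + 20 + 20 + 20 = 690 L.
Lower bound: ⌈690/130⌉ = 6 storage lockers.
A packing using 6 storage lockers:
  locker 1: 120 = 120
  locker 2: 110 + 20 = 130
  locker 3: 100 + 30 = 130
  locker 4: 90 + 40 = 130
  locker 5: 70 + 20 + 20 = 110
  locker 6: 70 = 70
This matches the lower bound, so 6 is optimal.

6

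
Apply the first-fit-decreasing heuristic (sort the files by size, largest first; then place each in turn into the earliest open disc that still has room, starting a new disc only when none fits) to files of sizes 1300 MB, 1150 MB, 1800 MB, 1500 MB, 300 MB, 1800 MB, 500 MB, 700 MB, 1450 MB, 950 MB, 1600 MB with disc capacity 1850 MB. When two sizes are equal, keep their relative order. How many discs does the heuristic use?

8

Sorted descending: 1800, 1800, 1600, 1500, 1450, 1300, 1150, 950, 700, 500, 300.
  1800 → disc 1 (new)  [load 1800/1850]
  1800 → disc 2 (new)  [load 1800/1850]
  1600 → disc 3 (new)  [load 1600/1850]
  1500 → disc 4 (new)  [load 1500/1850]
  1450 → disc 5 (new)  [load 1450/1850]
  1300 → disc 6 (new)  [load 1300/1850]
  1150 → disc 7 (new)  [load 1150/1850]
  950 → disc 8 (new)  [load 950/1850]
  700 → disc 7  [load 1850/1850]
  500 → disc 6  [load 1800/1850]
  300 → disc 4  [load 1800/1850]
8 discs opened.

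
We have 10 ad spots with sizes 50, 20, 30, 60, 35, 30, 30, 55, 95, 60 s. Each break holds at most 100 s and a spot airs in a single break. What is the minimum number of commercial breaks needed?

Total = 95 + 60 + 60 + 55 + 50 + 35 + 30 + 30 + 30 + 20 = 465 s.
Lower bound: ⌈465/100⌉ = 5 commercial breaks.
A packing using 5 commercial breaks:
  break 1: 95 = 95
  break 2: 60 + 35 = 95
  break 3: 60 + 30 = 90
  break 4: 55 + 30 = 85
  break 5: 50 + 30 + 20 = 100
This matches the lower bound, so 5 is optimal.

5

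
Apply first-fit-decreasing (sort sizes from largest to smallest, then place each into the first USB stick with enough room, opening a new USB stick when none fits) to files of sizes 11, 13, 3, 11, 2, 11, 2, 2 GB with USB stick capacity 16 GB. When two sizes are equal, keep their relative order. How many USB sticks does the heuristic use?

Sorted descending: 13, 11, 11, 11, 3, 2, 2, 2.
  13 → USB stick 1 (new)  [load 13/16]
  11 → USB stick 2 (new)  [load 11/16]
  11 → USB stick 3 (new)  [load 11/16]
  11 → USB stick 4 (new)  [load 11/16]
  3 → USB stick 1  [load 16/16]
  2 → USB stick 2  [load 13/16]
  2 → USB stick 2  [load 15/16]
  2 → USB stick 3  [load 13/16]
4 USB sticks opened.

4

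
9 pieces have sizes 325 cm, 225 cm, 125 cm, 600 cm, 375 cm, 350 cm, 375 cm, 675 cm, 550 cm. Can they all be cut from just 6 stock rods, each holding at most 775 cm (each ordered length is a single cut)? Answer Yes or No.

Yes

A valid assignment using 5 stock rods:
  stock rod 1: 675 = 675
  stock rod 2: 600 + 125 = 725
  stock rod 3: 550 + 225 = 775
  stock rod 4: 375 + 375 = 750
  stock rod 5: 350 + 325 = 675
That uses only 5 ≤ 6, so 6 stock rods are enough.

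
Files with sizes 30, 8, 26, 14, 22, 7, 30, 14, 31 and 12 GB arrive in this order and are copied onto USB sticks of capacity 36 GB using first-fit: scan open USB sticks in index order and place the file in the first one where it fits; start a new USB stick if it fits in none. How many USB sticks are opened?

  30 → USB stick 1 (new)  [load 30/36]
  8 → USB stick 2 (new)  [load 8/36]
  26 → USB stick 2  [load 34/36]
  14 → USB stick 3 (new)  [load 14/36]
  22 → USB stick 3  [load 36/36]
  7 → USB stick 4 (new)  [load 7/36]
  30 → USB stick 5 (new)  [load 30/36]
  14 → USB stick 4  [load 21/36]
  31 → USB stick 6 (new)  [load 31/36]
  12 → USB stick 4  [load 33/36]
6 USB sticks opened.

6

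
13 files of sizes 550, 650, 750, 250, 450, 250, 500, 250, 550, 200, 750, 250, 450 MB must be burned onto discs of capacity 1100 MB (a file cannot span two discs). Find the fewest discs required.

6

Total = 750 + 750 + 650 + 550 + 550 + 500 + 450 + 450 + 250 + 250 + 250 + 250 + 200 = 5850 MB.
Lower bound: ⌈5850/1100⌉ = 6 discs.
A packing using 6 discs:
  disc 1: 750 + 250 = 1000
  disc 2: 750 + 250 = 1000
  disc 3: 650 + 450 = 1100
  disc 4: 550 + 550 = 1100
  disc 5: 500 + 450 = 950
  disc 6: 250 + 250 + 200 = 700
This matches the lower bound, so 6 is optimal.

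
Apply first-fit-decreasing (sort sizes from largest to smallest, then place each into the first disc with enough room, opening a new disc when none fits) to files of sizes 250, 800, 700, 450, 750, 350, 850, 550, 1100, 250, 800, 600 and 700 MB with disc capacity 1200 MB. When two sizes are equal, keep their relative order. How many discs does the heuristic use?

Sorted descending: 1100, 850, 800, 800, 750, 700, 700, 600, 550, 450, 350, 250, 250.
  1100 → disc 1 (new)  [load 1100/1200]
  850 → disc 2 (new)  [load 850/1200]
  800 → disc 3 (new)  [load 800/1200]
  800 → disc 4 (new)  [load 800/1200]
  750 → disc 5 (new)  [load 750/1200]
  700 → disc 6 (new)  [load 700/1200]
  700 → disc 7 (new)  [load 700/1200]
  600 → disc 8 (new)  [load 600/1200]
  550 → disc 8  [load 1150/1200]
  450 → disc 5  [load 1200/1200]
  350 → disc 2  [load 1200/1200]
  250 → disc 3  [load 1050/1200]
  250 → disc 4  [load 1050/1200]
8 discs opened.

8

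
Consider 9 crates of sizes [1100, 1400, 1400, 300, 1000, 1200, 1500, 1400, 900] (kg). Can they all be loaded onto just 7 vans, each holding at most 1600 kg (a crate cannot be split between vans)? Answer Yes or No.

Total = 10200 kg; ⌈10200/1600⌉ = 7.
8 crates each exceed half the capacity and cannot share a van, forcing at least 8 vans.
At least 8 vans are required, but only 7 are allowed.

No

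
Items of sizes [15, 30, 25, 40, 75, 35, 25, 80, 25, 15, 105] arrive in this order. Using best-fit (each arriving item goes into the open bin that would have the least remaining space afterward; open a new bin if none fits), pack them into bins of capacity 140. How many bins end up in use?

4

  15 → bin 1 (new)  [load 15/140]
  30 → bin 1  [load 45/140]
  25 → bin 1  [load 70/140]
  40 → bin 1  [load 110/140]
  75 → bin 2 (new)  [load 75/140]
  35 → bin 2  [load 110/140]
  25 → bin 1  [load 135/140]
  80 → bin 3 (new)  [load 80/140]
  25 → bin 2  [load 135/140]
  15 → bin 3  [load 95/140]
  105 → bin 4 (new)  [load 105/140]
4 bins opened.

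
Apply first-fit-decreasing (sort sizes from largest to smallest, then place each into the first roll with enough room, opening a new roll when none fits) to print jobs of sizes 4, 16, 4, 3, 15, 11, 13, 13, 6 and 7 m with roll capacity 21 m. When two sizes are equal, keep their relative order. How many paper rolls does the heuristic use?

Sorted descending: 16, 15, 13, 13, 11, 7, 6, 4, 4, 3.
  16 → roll 1 (new)  [load 16/21]
  15 → roll 2 (new)  [load 15/21]
  13 → roll 3 (new)  [load 13/21]
  13 → roll 4 (new)  [load 13/21]
  11 → roll 5 (new)  [load 11/21]
  7 → roll 3  [load 20/21]
  6 → roll 2  [load 21/21]
  4 → roll 1  [load 20/21]
  4 → roll 4  [load 17/21]
  3 → roll 4  [load 20/21]
5 paper rolls opened.

5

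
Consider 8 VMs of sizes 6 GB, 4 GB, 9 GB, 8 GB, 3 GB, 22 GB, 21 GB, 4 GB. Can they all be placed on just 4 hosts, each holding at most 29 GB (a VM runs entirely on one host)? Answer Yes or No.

Yes

A valid assignment using 3 hosts:
  host 1: 22 + 6 = 28
  host 2: 21 + 8 = 29
  host 3: 9 + 4 + 4 + 3 = 20
That uses only 3 ≤ 4, so 4 hosts are enough.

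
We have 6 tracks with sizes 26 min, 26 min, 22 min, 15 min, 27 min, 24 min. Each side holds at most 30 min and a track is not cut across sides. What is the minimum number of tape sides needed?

6

Total = 27 + 26 + 26 + 24 + 22 + 15 = 140 min.
Lower bound: ⌈140/30⌉ = 5 tape sides.
A packing using 6 tape sides:
  side 1: 27 = 27
  side 2: 26 = 26
  side 3: 26 = 26
  side 4: 24 = 24
  side 5: 22 = 22
  side 6: 15 = 15
No arrangement into 5 tape sides stays within capacity, so 6 is optimal.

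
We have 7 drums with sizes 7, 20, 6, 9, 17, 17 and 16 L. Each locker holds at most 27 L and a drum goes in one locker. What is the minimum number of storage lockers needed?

Total = 20 + 17 + 17 + 16 + 9 + 7 + 6 = 92 L.
Lower bound: ⌈92/27⌉ = 4 storage lockers.
A packing using 4 storage lockers:
  locker 1: 20 + 7 = 27
  locker 2: 17 + 9 = 26
  locker 3: 17 + 6 = 23
  locker 4: 16 = 16
This matches the lower bound, so 4 is optimal.

4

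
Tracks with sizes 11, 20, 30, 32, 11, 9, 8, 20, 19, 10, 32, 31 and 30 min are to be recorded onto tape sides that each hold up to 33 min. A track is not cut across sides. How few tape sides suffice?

9

Total = 32 + 32 + 31 + 30 + 30 + 20 + 20 + 19 + 11 + 11 + 10 + 9 + 8 = 263 min.
Lower bound: ⌈263/33⌉ = 8 tape sides.
A packing using 9 tape sides:
  side 1: 32 = 32
  side 2: 32 = 32
  side 3: 31 = 31
  side 4: 30 = 30
  side 5: 30 = 30
  side 6: 20 + 11 = 31
  side 7: 20 + 11 = 31
  side 8: 19 + 10 = 29
  side 9: 9 + 8 = 17
No arrangement into 8 tape sides stays within capacity, so 9 is optimal.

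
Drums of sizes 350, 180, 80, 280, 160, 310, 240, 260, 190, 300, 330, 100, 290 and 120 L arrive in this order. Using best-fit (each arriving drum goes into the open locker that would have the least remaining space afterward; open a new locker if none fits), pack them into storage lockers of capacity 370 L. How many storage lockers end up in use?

  350 → locker 1 (new)  [load 350/370]
  180 → locker 2 (new)  [load 180/370]
  80 → locker 2  [load 260/370]
  280 → locker 3 (new)  [load 280/370]
  160 → locker 4 (new)  [load 160/370]
  310 → locker 5 (new)  [load 310/370]
  240 → locker 6 (new)  [load 240/370]
  260 → locker 7 (new)  [load 260/370]
  190 → locker 4  [load 350/370]
  300 → locker 8 (new)  [load 300/370]
  330 → locker 9 (new)  [load 330/370]
  100 → locker 2  [load 360/370]
  290 → locker 10 (new)  [load 290/370]
  120 → locker 6  [load 360/370]
10 storage lockers opened.

10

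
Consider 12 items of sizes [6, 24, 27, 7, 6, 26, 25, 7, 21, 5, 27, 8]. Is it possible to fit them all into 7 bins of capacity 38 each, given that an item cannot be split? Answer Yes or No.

A valid assignment using 6 bins:
  bin 1: 27 + 8 = 35
  bin 2: 27 + 7 = 34
  bin 3: 26 + 7 + 5 = 38
  bin 4: 25 + 6 + 6 = 37
  bin 5: 24 = 24
  bin 6: 21 = 21
That uses only 6 ≤ 7, so 7 bins are enough.

Yes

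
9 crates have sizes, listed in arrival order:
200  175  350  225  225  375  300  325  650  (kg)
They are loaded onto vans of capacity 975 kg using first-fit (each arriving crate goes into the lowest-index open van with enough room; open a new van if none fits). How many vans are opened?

  200 → van 1 (new)  [load 200/975]
  175 → van 1  [load 375/975]
  350 → van 1  [load 725/975]
  225 → van 1  [load 950/975]
  225 → van 2 (new)  [load 225/975]
  375 → van 2  [load 600/975]
  300 → van 2  [load 900/975]
  325 → van 3 (new)  [load 325/975]
  650 → van 3  [load 975/975]
3 vans opened.

3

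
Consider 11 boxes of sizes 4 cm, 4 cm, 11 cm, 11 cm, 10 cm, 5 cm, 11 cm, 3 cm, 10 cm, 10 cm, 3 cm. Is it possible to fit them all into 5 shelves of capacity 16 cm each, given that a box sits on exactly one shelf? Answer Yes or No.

No

Total = 82 cm; ⌈82/16⌉ = 6.
At least 6 shelves are required, but only 5 are allowed.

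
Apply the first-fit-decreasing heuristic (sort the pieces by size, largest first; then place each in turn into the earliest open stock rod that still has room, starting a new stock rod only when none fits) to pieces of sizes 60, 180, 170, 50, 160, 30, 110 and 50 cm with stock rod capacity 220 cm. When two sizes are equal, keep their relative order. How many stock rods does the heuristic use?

Sorted descending: 180, 170, 160, 110, 60, 50, 50, 30.
  180 → stock rod 1 (new)  [load 180/220]
  170 → stock rod 2 (new)  [load 170/220]
  160 → stock rod 3 (new)  [load 160/220]
  110 → stock rod 4 (new)  [load 110/220]
  60 → stock rod 3  [load 220/220]
  50 → stock rod 2  [load 220/220]
  50 → stock rod 4  [load 160/220]
  30 → stock rod 1  [load 210/220]
4 stock rods opened.

4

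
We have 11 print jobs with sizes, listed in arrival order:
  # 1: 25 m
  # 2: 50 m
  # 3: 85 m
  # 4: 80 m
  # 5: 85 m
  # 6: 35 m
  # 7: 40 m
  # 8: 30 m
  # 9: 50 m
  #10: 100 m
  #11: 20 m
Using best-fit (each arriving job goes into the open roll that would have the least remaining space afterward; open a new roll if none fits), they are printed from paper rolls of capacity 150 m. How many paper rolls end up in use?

5

  25 → roll 1 (new)  [load 25/150]
  50 → roll 1  [load 75/150]
  85 → roll 2 (new)  [load 85/150]
  80 → roll 3 (new)  [load 80/150]
  85 → roll 4 (new)  [load 85/150]
  35 → roll 2  [load 120/150]
  40 → roll 4  [load 125/150]
  30 → roll 2  [load 150/150]
  50 → roll 3  [load 130/150]
  100 → roll 5 (new)  [load 100/150]
  20 → roll 3  [load 150/150]
5 paper rolls opened.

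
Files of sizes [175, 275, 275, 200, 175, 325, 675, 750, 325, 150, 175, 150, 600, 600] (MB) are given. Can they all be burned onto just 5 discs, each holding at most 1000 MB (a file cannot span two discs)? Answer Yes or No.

No

Total = 4850 MB; ⌈4850/1000⌉ = 5.
The bound of 5 does not rule out 5, but exhaustive search shows no assignment into 5 discs of capacity 1000 MB exists — the minimum is 6.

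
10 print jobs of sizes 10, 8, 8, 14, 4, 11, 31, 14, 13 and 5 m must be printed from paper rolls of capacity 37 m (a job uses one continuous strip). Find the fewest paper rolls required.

4

Total = 31 + 14 + 14 + 13 + 11 + 10 + 8 + 8 + 5 + 4 = 118 m.
Lower bound: ⌈118/37⌉ = 4 paper rolls.
A packing using 4 paper rolls:
  roll 1: 31 + 5 = 36
  roll 2: 14 + 14 + 8 = 36
  roll 3: 13 + 11 + 10 = 34
  roll 4: 8 + 4 = 12
This matches the lower bound, so 4 is optimal.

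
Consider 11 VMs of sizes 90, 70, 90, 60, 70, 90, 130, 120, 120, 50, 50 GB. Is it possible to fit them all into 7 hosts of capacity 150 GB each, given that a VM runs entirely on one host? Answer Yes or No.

A valid assignment using 7 hosts:
  host 1: 130 = 130
  host 2: 120 = 120
  host 3: 120 = 120
  host 4: 90 + 60 = 150
  host 5: 90 + 50 = 140
  host 6: 90 + 50 = 140
  host 7: 70 + 70 = 140
Every load is within 150 GB, so 7 hosts suffice.

Yes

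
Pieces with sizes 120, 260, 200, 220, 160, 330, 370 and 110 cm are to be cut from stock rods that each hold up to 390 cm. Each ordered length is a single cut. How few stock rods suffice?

Total = 370 + 330 + 260 + 220 + 200 + 160 + 120 + 110 = 1770 cm.
Lower bound: ⌈1770/390⌉ = 5 stock rods.
A packing using 5 stock rods:
  stock rod 1: 370 = 370
  stock rod 2: 330 = 330
  stock rod 3: 260 + 120 = 380
  stock rod 4: 220 + 160 = 380
  stock rod 5: 200 + 110 = 310
This matches the lower bound, so 5 is optimal.

5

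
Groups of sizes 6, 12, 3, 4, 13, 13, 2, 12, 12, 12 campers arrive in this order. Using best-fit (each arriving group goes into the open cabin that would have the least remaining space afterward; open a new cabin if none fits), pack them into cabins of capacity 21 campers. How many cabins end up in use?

6

  6 → cabin 1 (new)  [load 6/21]
  12 → cabin 1  [load 18/21]
  3 → cabin 1  [load 21/21]
  4 → cabin 2 (new)  [load 4/21]
  13 → cabin 2  [load 17/21]
  13 → cabin 3 (new)  [load 13/21]
  2 → cabin 2  [load 19/21]
  12 → cabin 4 (new)  [load 12/21]
  12 → cabin 5 (new)  [load 12/21]
  12 → cabin 6 (new)  [load 12/21]
6 cabins opened.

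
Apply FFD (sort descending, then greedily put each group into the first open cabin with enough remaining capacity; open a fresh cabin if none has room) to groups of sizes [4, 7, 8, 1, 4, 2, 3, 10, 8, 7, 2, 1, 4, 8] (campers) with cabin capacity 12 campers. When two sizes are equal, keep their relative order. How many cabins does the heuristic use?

Sorted descending: 10, 8, 8, 8, 7, 7, 4, 4, 4, 3, 2, 2, 1, 1.
  10 → cabin 1 (new)  [load 10/12]
  8 → cabin 2 (new)  [load 8/12]
  8 → cabin 3 (new)  [load 8/12]
  8 → cabin 4 (new)  [load 8/12]
  7 → cabin 5 (new)  [load 7/12]
  7 → cabin 6 (new)  [load 7/12]
  4 → cabin 2  [load 12/12]
  4 → cabin 3  [load 12/12]
  4 → cabin 4  [load 12/12]
  3 → cabin 5  [load 10/12]
  2 → cabin 1  [load 12/12]
  2 → cabin 5  [load 12/12]
  1 → cabin 6  [load 8/12]
  1 → cabin 6  [load 9/12]
6 cabins opened.

6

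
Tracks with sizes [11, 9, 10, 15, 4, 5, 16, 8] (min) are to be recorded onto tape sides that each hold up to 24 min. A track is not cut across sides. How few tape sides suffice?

4

Total = 16 + 15 + 11 + 10 + 9 + 8 + 5 + 4 = 78 min.
Lower bound: ⌈78/24⌉ = 4 tape sides.
A packing using 4 tape sides:
  side 1: 16 + 8 = 24
  side 2: 15 + 9 = 24
  side 3: 11 + 10 = 21
  side 4: 5 + 4 = 9
This matches the lower bound, so 4 is optimal.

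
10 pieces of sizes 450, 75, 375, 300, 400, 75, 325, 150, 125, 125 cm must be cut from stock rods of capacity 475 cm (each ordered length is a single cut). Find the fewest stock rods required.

6

Total = 450 + 400 + 375 + 325 + 300 + 150 + 125 + 125 + 75 + 75 = 2400 cm.
Lower bound: ⌈2400/475⌉ = 6 stock rods.
A packing using 6 stock rods:
  stock rod 1: 450 = 450
  stock rod 2: 400 + 75 = 475
  stock rod 3: 375 + 75 = 450
  stock rod 4: 325 + 150 = 475
  stock rod 5: 300 + 125 = 425
  stock rod 6: 125 = 125
This matches the lower bound, so 6 is optimal.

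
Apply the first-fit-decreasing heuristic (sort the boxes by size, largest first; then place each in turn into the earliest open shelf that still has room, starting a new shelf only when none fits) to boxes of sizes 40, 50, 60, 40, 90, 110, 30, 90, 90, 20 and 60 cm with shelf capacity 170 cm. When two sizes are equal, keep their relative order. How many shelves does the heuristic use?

4

Sorted descending: 110, 90, 90, 90, 60, 60, 50, 40, 40, 30, 20.
  110 → shelf 1 (new)  [load 110/170]
  90 → shelf 2 (new)  [load 90/170]
  90 → shelf 3 (new)  [load 90/170]
  90 → shelf 4 (new)  [load 90/170]
  60 → shelf 1  [load 170/170]
  60 → shelf 2  [load 150/170]
  50 → shelf 3  [load 140/170]
  40 → shelf 4  [load 130/170]
  40 → shelf 4  [load 170/170]
  30 → shelf 3  [load 170/170]
  20 → shelf 2  [load 170/170]
4 shelves opened.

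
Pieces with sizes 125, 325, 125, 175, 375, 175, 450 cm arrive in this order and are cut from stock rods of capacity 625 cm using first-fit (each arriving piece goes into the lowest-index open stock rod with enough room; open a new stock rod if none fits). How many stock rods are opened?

3

  125 → stock rod 1 (new)  [load 125/625]
  325 → stock rod 1  [load 450/625]
  125 → stock rod 1  [load 575/625]
  175 → stock rod 2 (new)  [load 175/625]
  375 → stock rod 2  [load 550/625]
  175 → stock rod 3 (new)  [load 175/625]
  450 → stock rod 3  [load 625/625]
3 stock rods opened.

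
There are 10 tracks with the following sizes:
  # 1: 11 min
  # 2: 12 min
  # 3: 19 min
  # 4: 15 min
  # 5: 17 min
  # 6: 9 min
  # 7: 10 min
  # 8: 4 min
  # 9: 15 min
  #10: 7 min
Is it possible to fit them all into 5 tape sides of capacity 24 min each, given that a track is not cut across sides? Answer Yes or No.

Total = 119 min; ⌈119/24⌉ = 5.
The bound of 5 does not rule out 5, but exhaustive search shows no assignment into 5 tape sides of capacity 24 min exists — the minimum is 6.

No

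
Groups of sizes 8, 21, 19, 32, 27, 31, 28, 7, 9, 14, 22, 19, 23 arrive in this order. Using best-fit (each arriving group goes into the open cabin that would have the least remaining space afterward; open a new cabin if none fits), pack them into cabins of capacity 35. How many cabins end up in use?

  8 → cabin 1 (new)  [load 8/35]
  21 → cabin 1  [load 29/35]
  19 → cabin 2 (new)  [load 19/35]
  32 → cabin 3 (new)  [load 32/35]
  27 → cabin 4 (new)  [load 27/35]
  31 → cabin 5 (new)  [load 31/35]
  28 → cabin 6 (new)  [load 28/35]
  7 → cabin 6  [load 35/35]
  9 → cabin 2  [load 28/35]
  14 → cabin 7 (new)  [load 14/35]
  22 → cabin 8 (new)  [load 22/35]
  19 → cabin 7  [load 33/35]
  23 → cabin 9 (new)  [load 23/35]
9 cabins opened.

9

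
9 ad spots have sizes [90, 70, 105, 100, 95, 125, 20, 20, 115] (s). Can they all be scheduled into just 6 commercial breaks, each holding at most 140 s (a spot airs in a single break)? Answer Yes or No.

Total = 740 s; ⌈740/140⌉ = 6.
The bound of 6 does not rule out 6, but exhaustive search shows no assignment into 6 commercial breaks of capacity 140 s exists — the minimum is 7.

No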